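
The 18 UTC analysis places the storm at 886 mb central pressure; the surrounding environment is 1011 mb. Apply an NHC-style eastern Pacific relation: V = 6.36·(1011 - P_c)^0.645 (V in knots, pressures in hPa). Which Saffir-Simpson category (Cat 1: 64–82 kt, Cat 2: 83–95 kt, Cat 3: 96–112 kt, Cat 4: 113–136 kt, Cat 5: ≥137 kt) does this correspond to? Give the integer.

5

ΔP = 1011 − 886 = 125 mb.
V ≈ 6.36 × 125^0.645 = 6.36 × 22.52 ≈ 143 kt.
143 kt falls in the Category 5 band.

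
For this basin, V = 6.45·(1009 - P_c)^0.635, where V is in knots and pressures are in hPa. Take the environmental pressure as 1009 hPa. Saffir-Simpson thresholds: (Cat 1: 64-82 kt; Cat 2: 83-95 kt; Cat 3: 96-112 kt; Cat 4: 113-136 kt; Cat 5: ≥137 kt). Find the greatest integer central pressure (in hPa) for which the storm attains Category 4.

Category 4 begins at V = 113 kt.
Required ΔP = (113/6.45)^(1/0.635) = 17.519^1.575 ≈ 90.84 hPa.
P_c ≤ 1009 − 90.84 = 918.16, so the highest integer P_c is 918 hPa.

918 hPa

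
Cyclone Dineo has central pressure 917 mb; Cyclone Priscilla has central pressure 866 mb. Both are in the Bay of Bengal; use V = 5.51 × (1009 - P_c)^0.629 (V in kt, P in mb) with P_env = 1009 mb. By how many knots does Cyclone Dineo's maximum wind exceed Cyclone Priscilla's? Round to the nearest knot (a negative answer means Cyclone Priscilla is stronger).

-30 kt

Cyclone Dineo: ΔP = 92; V ≈ 5.51 × 92^0.629 ≈ 94.71 kt.
Cyclone Priscilla: ΔP = 143; V ≈ 5.51 × 143^0.629 ≈ 124.99 kt.
Difference ≈ 94.71 − 124.99 = -30.28 → -30 kt.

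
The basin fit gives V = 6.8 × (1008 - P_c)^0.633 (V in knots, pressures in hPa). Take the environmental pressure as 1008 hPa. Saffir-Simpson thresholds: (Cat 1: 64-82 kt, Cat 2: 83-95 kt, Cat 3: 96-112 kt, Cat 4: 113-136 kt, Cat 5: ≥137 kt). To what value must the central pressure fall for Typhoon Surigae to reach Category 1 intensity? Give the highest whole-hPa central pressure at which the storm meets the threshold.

Category 1 begins at V = 64 kt.
Required ΔP = (64/6.8)^(1/0.633) = 9.412^1.580 ≈ 34.53 hPa.
P_c ≤ 1008 − 34.53 = 973.47, so the highest integer P_c is 973 hPa.

973 hPa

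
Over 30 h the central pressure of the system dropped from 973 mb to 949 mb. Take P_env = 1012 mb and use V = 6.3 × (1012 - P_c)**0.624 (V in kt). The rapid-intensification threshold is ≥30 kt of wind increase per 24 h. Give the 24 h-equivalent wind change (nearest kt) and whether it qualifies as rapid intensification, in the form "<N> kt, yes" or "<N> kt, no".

V₁: ΔP = 39, V ≈ 6.3 × 39^0.624 ≈ 61.97 kt.
V₂: ΔP = 63, V ≈ 6.3 × 63^0.624 ≈ 83.59 kt.
ΔV over 30 h = 21.62 kt → 24 h equivalent = 21.62 × 24/30 ≈ 17.30 kt.
17 kt < 30 kt ⇒ not rapid intensification.

17 kt, no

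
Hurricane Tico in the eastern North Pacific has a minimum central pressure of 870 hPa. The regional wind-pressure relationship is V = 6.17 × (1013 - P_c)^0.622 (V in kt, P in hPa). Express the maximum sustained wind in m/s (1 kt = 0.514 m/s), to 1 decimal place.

ΔP = 1013 − 870 = 143 hPa.
V ≈ 6.17 × 143^0.622 = 6.17 × 21.909 ≈ 135.177 kt.
135.177 × 0.514 ≈ 69.48 m/s → 69.5 m/s.

69.5 m/s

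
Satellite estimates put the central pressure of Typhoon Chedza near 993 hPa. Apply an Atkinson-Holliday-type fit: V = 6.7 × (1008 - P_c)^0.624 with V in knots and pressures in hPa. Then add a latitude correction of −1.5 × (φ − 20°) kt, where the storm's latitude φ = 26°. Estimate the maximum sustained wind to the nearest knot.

27 kt

ΔP = 1008 − 993 = 15 hPa.
15^0.624 ≈ 5.419.
V ≈ 6.7 × 5.419 ≈ 36.3 kt.
Latitude correction: −1.5 × (26 − 20) = -9 kt.
Corrected V ≈ 27.3 kt → 27 kt.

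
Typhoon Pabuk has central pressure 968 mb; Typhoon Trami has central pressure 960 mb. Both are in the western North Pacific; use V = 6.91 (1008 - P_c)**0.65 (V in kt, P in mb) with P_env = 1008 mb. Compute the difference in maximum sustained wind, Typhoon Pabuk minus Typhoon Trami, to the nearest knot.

Typhoon Pabuk: ΔP = 40; V ≈ 6.91 × 40^0.65 ≈ 76.00 kt.
Typhoon Trami: ΔP = 48; V ≈ 6.91 × 48^0.65 ≈ 85.56 kt.
Difference ≈ 76.00 − 85.56 = -9.56 → -10 kt.

-10 kt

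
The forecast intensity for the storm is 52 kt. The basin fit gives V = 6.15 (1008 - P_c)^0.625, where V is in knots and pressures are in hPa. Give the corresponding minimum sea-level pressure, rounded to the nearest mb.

ΔP = (V / 6.15)^(1/0.625) = (52/6.15)^1.600.
52/6.15 = 8.455; 8.455^1.600 ≈ 30.44 mb.
P_c = 1008 − 30.44 = 977.56 ≈ 978 mb.

978 mb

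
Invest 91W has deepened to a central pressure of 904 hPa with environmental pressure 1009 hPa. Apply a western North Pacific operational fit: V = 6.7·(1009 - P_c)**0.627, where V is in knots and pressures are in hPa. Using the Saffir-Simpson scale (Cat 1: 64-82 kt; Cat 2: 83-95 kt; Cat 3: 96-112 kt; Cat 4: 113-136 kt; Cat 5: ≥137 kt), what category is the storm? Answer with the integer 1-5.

4

ΔP = 1009 − 904 = 105 hPa.
V ≈ 6.7 × 105^0.627 = 6.7 × 18.50 ≈ 124 kt.
124 kt falls in the Category 4 band.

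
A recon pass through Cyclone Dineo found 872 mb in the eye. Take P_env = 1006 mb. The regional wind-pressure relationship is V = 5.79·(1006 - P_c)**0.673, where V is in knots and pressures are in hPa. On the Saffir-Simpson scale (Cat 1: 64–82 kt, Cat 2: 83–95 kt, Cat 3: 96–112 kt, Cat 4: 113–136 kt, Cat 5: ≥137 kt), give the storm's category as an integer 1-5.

ΔP = 1006 − 872 = 134 mb.
V ≈ 5.79 × 134^0.673 = 5.79 × 27.01 ≈ 156 kt.
156 kt falls in the Category 5 band.

5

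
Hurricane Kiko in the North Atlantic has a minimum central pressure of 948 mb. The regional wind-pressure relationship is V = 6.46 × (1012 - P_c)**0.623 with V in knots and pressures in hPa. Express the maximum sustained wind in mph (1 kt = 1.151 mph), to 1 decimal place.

99.2 mph

ΔP = 1012 − 948 = 64 mb.
V ≈ 6.46 × 64^0.623 = 6.46 × 13.343 ≈ 86.195 kt.
86.195 × 1.151 ≈ 99.21 mph → 99.2 mph.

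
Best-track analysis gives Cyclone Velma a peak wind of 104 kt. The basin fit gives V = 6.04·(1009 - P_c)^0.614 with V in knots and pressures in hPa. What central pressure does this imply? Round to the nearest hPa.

906 hPa

ΔP = (V / 6.04)^(1/0.614) = (104/6.04)^1.629.
104/6.04 = 17.219; 17.219^1.629 ≈ 103.04 hPa.
P_c = 1009 − 103.04 = 905.96 ≈ 906 hPa.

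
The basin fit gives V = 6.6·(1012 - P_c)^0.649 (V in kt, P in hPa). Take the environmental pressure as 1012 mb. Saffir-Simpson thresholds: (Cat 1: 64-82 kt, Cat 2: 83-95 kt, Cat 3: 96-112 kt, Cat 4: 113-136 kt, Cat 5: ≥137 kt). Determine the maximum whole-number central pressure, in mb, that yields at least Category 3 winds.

950 mb

Category 3 begins at V = 96 kt.
Required ΔP = (96/6.6)^(1/0.649) = 14.545^1.541 ≈ 61.88 mb.
P_c ≤ 1012 − 61.88 = 950.12, so the highest integer P_c is 950 mb.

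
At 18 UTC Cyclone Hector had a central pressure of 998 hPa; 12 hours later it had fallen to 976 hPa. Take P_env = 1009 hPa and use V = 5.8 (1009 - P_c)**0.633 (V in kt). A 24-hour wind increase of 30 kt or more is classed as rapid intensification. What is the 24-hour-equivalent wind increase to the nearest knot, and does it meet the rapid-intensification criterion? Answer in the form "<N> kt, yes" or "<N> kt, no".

53 kt, yes

V₁: ΔP = 11, V ≈ 5.8 × 11^0.633 ≈ 26.46 kt.
V₂: ΔP = 33, V ≈ 5.8 × 33^0.633 ≈ 53.05 kt.
ΔV over 12 h = 26.59 kt → 24 h equivalent = 26.59 × 24/12 ≈ 53.18 kt.
53 kt ≥ 30 kt ⇒ rapid intensification.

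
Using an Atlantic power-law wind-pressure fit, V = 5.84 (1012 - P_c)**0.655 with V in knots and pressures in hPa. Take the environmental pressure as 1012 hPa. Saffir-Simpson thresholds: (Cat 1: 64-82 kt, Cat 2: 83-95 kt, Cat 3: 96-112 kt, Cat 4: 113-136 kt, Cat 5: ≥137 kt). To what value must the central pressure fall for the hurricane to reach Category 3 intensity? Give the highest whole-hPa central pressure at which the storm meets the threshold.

Category 3 begins at V = 96 kt.
Required ΔP = (96/5.84)^(1/0.655) = 16.438^1.527 ≈ 71.82 hPa.
P_c ≤ 1012 − 71.82 = 940.18, so the highest integer P_c is 940 hPa.

940 hPa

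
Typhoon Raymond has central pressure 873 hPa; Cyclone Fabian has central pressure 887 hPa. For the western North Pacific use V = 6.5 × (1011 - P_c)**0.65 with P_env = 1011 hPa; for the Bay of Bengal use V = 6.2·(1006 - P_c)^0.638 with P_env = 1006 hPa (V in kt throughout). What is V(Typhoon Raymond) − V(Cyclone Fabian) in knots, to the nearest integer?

Typhoon Raymond: ΔP = 138; V ≈ 6.5 × 138^0.65 ≈ 159.89 kt.
Cyclone Fabian: ΔP = 119; V ≈ 6.2 × 119^0.638 ≈ 130.79 kt.
Difference ≈ 159.89 − 130.79 = 29.10 → 29 kt.

29 kt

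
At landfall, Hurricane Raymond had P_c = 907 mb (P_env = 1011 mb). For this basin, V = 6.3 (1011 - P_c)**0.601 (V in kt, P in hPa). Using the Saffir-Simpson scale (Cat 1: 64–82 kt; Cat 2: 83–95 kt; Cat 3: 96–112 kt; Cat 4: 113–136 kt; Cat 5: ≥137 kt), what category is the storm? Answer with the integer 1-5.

ΔP = 1011 − 907 = 104 mb.
V ≈ 6.3 × 104^0.601 = 6.3 × 16.30 ≈ 103 kt.
103 kt falls in the Category 3 band.

3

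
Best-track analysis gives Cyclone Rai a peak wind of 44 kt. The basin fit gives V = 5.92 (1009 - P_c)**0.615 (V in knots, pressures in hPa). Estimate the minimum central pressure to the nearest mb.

983 mb

ΔP = (V / 5.92)^(1/0.615) = (44/5.92)^1.626.
44/5.92 = 7.432; 7.432^1.626 ≈ 26.09 mb.
P_c = 1009 − 26.09 = 982.91 ≈ 983 mb.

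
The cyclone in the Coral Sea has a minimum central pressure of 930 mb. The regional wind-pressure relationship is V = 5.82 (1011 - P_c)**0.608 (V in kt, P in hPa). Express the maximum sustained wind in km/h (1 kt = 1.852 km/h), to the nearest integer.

ΔP = 1011 − 930 = 81 mb.
V ≈ 5.82 × 81^0.608 = 5.82 × 14.466 ≈ 84.194 kt.
84.194 × 1.852 ≈ 155.93 km/h → 156 km/h.

156 km/h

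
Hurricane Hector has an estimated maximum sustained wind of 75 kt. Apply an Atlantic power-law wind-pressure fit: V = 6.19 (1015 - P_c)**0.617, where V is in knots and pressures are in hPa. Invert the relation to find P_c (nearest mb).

958 mb

ΔP = (V / 6.19)^(1/0.617) = (75/6.19)^1.621.
75/6.19 = 12.116; 12.116^1.621 ≈ 57.00 mb.
P_c = 1015 − 57.00 = 958.00 ≈ 958 mb.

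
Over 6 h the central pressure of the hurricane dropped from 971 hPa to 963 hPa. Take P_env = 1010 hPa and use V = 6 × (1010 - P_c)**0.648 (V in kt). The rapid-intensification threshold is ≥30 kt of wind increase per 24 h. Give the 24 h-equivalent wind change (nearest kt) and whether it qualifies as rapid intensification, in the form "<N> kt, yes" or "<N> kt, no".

33 kt, yes

V₁: ΔP = 39, V ≈ 6 × 39^0.648 ≈ 64.44 kt.
V₂: ΔP = 47, V ≈ 6 × 47^0.648 ≈ 72.72 kt.
ΔV over 6 h = 8.28 kt → 24 h equivalent = 8.28 × 24/6 ≈ 33.12 kt.
33 kt ≥ 30 kt ⇒ rapid intensification.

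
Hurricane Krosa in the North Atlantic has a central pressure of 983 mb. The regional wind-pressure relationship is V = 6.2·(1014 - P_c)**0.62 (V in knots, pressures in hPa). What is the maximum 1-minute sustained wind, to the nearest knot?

52 kt

ΔP = 1014 − 983 = 31 mb.
31^0.62 ≈ 8.407.
V ≈ 6.2 × 8.407 ≈ 52.1 kt.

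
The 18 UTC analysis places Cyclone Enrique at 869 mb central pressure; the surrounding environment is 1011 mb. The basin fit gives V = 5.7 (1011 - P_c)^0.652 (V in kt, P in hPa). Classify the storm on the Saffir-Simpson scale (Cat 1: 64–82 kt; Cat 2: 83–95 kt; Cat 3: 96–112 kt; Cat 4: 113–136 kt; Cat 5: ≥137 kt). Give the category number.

5

ΔP = 1011 − 869 = 142 mb.
V ≈ 5.7 × 142^0.652 = 5.7 × 25.31 ≈ 144 kt.
144 kt falls in the Category 5 band.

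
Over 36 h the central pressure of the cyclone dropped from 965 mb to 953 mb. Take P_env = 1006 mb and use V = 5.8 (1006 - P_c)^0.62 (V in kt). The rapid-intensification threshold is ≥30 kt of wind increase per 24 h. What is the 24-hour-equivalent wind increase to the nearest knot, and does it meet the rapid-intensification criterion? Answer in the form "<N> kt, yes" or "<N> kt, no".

7 kt, no

V₁: ΔP = 41, V ≈ 5.8 × 41^0.62 ≈ 57.99 kt.
V₂: ΔP = 53, V ≈ 5.8 × 53^0.62 ≈ 68.00 kt.
ΔV over 36 h = 10.01 kt → 24 h equivalent = 10.01 × 24/36 ≈ 6.67 kt.
7 kt < 30 kt ⇒ not rapid intensification.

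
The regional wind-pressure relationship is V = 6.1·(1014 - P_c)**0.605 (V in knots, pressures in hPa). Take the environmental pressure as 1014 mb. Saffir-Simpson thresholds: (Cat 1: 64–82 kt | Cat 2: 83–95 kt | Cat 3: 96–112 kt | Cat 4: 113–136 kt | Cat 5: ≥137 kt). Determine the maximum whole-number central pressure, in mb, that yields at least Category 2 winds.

Category 2 begins at V = 83 kt.
Required ΔP = (83/6.1)^(1/0.605) = 13.607^1.653 ≈ 74.81 mb.
P_c ≤ 1014 − 74.81 = 939.19, so the highest integer P_c is 939 mb.

939 mb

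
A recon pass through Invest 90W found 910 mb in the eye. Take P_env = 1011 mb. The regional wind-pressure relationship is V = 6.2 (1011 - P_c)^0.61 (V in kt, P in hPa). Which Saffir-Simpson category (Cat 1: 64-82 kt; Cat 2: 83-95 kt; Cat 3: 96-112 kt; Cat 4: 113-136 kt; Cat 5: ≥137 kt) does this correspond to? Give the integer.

3

ΔP = 1011 − 910 = 101 mb.
V ≈ 6.2 × 101^0.61 = 6.2 × 16.70 ≈ 104 kt.
104 kt falls in the Category 3 band.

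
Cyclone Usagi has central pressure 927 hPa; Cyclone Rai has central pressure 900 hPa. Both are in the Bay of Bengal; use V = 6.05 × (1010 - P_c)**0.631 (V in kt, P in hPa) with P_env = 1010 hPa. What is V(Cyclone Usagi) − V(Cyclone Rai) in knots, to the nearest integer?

Cyclone Usagi: ΔP = 83; V ≈ 6.05 × 83^0.631 ≈ 98.33 kt.
Cyclone Rai: ΔP = 110; V ≈ 6.05 × 110^0.631 ≈ 117.46 kt.
Difference ≈ 98.33 − 117.46 = -19.13 → -19 kt.

-19 kt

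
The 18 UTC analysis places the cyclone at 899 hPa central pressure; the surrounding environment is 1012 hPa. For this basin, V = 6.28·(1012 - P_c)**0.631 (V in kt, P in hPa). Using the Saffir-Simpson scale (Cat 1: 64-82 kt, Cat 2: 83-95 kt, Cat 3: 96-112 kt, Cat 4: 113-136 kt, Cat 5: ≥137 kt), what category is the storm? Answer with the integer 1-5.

ΔP = 1012 − 899 = 113 hPa.
V ≈ 6.28 × 113^0.631 = 6.28 × 19.75 ≈ 124 kt.
124 kt falls in the Category 4 band.

4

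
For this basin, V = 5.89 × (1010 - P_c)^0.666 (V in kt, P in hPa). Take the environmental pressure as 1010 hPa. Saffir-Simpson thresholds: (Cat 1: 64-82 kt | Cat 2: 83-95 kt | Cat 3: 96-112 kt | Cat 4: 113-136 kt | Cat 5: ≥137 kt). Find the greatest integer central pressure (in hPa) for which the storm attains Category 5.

897 hPa

Category 5 begins at V = 137 kt.
Required ΔP = (137/5.89)^(1/0.666) = 23.260^1.502 ≈ 112.71 hPa.
P_c ≤ 1010 − 112.71 = 897.29, so the highest integer P_c is 897 hPa.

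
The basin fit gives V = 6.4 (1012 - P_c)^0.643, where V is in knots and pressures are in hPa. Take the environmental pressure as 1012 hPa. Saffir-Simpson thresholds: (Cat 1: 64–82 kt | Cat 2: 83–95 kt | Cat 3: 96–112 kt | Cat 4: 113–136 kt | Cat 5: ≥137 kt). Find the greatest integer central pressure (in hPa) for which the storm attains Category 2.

Category 2 begins at V = 83 kt.
Required ΔP = (83/6.4)^(1/0.643) = 12.969^1.555 ≈ 53.80 hPa.
P_c ≤ 1012 − 53.80 = 958.20, so the highest integer P_c is 958 hPa.

958 hPa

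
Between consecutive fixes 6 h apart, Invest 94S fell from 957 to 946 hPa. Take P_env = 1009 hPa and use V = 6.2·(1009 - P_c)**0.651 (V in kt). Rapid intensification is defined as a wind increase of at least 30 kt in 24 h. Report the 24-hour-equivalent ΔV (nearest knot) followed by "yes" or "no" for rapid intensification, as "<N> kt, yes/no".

43 kt, yes

V₁: ΔP = 52, V ≈ 6.2 × 52^0.651 ≈ 81.19 kt.
V₂: ΔP = 63, V ≈ 6.2 × 63^0.651 ≈ 91.99 kt.
ΔV over 6 h = 10.80 kt → 24 h equivalent = 10.80 × 24/6 ≈ 43.20 kt.
43 kt ≥ 30 kt ⇒ rapid intensification.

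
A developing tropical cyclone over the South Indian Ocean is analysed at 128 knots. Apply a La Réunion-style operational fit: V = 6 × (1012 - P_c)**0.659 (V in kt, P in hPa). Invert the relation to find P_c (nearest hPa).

908 hPa

ΔP = (V / 6)^(1/0.659) = (128/6)^1.517.
128/6 = 21.333; 21.333^1.517 ≈ 103.94 hPa.
P_c = 1012 − 103.94 = 908.06 ≈ 908 hPa.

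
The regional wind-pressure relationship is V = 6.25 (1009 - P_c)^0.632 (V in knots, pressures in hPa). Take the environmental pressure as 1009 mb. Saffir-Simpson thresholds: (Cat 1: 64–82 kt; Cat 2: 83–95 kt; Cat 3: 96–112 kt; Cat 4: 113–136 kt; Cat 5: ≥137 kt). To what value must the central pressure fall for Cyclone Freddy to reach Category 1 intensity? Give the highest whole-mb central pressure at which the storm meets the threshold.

969 mb

Category 1 begins at V = 64 kt.
Required ΔP = (64/6.25)^(1/0.632) = 10.240^1.582 ≈ 39.68 mb.
P_c ≤ 1009 − 39.68 = 969.32, so the highest integer P_c is 969 mb.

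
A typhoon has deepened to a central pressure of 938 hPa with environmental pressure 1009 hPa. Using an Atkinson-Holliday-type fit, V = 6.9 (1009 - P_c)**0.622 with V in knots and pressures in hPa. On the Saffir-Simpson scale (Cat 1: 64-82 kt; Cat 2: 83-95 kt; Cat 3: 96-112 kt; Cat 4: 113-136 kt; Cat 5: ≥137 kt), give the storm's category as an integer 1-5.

3

ΔP = 1009 − 938 = 71 hPa.
V ≈ 6.9 × 71^0.622 = 6.9 × 14.17 ≈ 98 kt.
98 kt falls in the Category 3 band.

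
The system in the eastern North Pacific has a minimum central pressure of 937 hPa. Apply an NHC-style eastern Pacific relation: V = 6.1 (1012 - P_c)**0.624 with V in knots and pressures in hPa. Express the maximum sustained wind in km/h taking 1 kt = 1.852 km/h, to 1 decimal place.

167.1 km/h

ΔP = 1012 − 937 = 75 hPa.
V ≈ 6.1 × 75^0.624 = 6.1 × 14.792 ≈ 90.234 kt.
90.234 × 1.852 ≈ 167.11 km/h → 167.1 km/h.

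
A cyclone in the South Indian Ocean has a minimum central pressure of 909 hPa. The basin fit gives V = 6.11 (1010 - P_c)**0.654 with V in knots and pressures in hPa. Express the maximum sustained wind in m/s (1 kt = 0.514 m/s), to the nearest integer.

64 m/s

ΔP = 1010 − 909 = 101 hPa.
V ≈ 6.11 × 101^0.654 = 6.11 × 20.456 ≈ 124.988 kt.
124.988 × 0.514 ≈ 64.24 m/s → 64 m/s.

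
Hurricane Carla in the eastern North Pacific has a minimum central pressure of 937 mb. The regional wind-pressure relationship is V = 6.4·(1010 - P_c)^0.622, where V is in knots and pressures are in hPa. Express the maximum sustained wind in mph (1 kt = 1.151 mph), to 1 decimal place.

ΔP = 1010 − 937 = 73 mb.
V ≈ 6.4 × 73^0.622 = 6.4 × 14.421 ≈ 92.293 kt.
92.293 × 1.151 ≈ 106.23 mph → 106.2 mph.

106.2 mph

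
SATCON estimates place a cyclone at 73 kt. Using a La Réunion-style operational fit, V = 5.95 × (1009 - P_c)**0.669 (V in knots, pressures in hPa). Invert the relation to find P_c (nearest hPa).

967 hPa

ΔP = (V / 5.95)^(1/0.669) = (73/5.95)^1.495.
73/5.95 = 12.269; 12.269^1.495 ≈ 42.41 hPa.
P_c = 1009 − 42.41 = 966.59 ≈ 967 hPa.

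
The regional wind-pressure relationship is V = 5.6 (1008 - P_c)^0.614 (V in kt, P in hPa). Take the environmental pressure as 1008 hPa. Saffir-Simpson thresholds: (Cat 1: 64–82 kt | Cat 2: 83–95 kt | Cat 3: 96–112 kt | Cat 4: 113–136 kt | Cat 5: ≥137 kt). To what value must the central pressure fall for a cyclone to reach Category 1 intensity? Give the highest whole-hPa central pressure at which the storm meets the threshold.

Category 1 begins at V = 64 kt.
Required ΔP = (64/5.6)^(1/0.614) = 11.429^1.629 ≈ 52.86 hPa.
P_c ≤ 1008 − 52.86 = 955.14, so the highest integer P_c is 955 hPa.

955 hPa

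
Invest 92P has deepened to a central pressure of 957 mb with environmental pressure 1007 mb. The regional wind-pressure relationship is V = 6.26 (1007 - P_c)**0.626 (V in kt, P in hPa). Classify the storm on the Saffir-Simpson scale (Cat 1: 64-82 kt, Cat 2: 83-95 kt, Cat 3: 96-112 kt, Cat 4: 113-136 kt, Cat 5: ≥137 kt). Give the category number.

ΔP = 1007 − 957 = 50 mb.
V ≈ 6.26 × 50^0.626 = 6.26 × 11.58 ≈ 72 kt.
72 kt falls in the Category 1 band.

1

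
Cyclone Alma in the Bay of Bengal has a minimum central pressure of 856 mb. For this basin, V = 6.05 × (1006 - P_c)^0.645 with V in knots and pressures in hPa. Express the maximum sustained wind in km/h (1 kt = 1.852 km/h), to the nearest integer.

ΔP = 1006 − 856 = 150 mb.
V ≈ 6.05 × 150^0.645 = 6.05 × 25.327 ≈ 153.227 kt.
153.227 × 1.852 ≈ 283.78 km/h → 284 km/h.

284 km/h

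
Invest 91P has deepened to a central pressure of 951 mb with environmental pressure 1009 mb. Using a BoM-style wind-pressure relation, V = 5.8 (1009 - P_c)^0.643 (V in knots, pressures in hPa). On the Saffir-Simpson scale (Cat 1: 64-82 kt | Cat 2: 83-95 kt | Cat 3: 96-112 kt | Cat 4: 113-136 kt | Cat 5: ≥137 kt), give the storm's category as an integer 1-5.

ΔP = 1009 − 951 = 58 mb.
V ≈ 5.8 × 58^0.643 = 5.8 × 13.61 ≈ 79 kt.
79 kt falls in the Category 1 band.

1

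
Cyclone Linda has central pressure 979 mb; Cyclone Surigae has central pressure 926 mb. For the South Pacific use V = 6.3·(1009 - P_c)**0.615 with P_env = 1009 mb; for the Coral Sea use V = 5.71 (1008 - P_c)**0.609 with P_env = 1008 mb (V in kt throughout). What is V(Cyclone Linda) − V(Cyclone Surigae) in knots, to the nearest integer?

-33 kt

Cyclone Linda: ΔP = 30; V ≈ 6.3 × 30^0.615 ≈ 51.02 kt.
Cyclone Surigae: ΔP = 82; V ≈ 5.71 × 82^0.609 ≈ 83.59 kt.
Difference ≈ 51.02 − 83.59 = -32.57 → -33 kt.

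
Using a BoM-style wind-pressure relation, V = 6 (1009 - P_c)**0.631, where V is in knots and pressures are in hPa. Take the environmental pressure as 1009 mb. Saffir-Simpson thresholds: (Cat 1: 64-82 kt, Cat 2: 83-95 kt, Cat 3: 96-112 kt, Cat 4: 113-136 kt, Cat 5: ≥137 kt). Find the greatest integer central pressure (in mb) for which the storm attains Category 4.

Category 4 begins at V = 113 kt.
Required ΔP = (113/6)^(1/0.631) = 18.833^1.585 ≈ 104.83 mb.
P_c ≤ 1009 − 104.83 = 904.17, so the highest integer P_c is 904 mb.

904 mb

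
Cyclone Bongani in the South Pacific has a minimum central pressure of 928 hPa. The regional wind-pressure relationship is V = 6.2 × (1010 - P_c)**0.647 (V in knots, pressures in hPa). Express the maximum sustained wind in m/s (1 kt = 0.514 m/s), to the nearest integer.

55 m/s

ΔP = 1010 − 928 = 82 hPa.
V ≈ 6.2 × 82^0.647 = 6.2 × 17.308 ≈ 107.307 kt.
107.307 × 0.514 ≈ 55.16 m/s → 55 m/s.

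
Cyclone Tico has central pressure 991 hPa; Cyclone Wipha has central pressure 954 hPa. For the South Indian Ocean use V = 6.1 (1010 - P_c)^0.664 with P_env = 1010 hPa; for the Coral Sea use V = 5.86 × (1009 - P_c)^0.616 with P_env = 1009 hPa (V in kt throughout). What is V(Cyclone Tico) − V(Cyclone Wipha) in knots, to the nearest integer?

-26 kt

Cyclone Tico: ΔP = 19; V ≈ 6.1 × 19^0.664 ≈ 43.09 kt.
Cyclone Wipha: ΔP = 55; V ≈ 5.86 × 55^0.616 ≈ 69.18 kt.
Difference ≈ 43.09 − 69.18 = -26.09 → -26 kt.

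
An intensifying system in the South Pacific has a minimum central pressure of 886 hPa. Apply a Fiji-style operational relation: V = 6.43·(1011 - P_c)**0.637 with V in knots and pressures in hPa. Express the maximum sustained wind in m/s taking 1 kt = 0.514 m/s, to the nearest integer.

ΔP = 1011 − 886 = 125 hPa.
V ≈ 6.43 × 125^0.637 = 6.43 × 21.664 ≈ 139.297 kt.
139.297 × 0.514 ≈ 71.60 m/s → 72 m/s.

72 m/s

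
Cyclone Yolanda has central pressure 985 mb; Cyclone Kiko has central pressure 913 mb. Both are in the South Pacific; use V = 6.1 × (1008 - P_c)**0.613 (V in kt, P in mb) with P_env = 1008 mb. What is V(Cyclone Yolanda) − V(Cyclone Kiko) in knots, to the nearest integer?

Cyclone Yolanda: ΔP = 23; V ≈ 6.1 × 23^0.613 ≈ 41.69 kt.
Cyclone Kiko: ΔP = 95; V ≈ 6.1 × 95^0.613 ≈ 99.47 kt.
Difference ≈ 41.69 − 99.47 = -57.78 → -58 kt.

-58 kt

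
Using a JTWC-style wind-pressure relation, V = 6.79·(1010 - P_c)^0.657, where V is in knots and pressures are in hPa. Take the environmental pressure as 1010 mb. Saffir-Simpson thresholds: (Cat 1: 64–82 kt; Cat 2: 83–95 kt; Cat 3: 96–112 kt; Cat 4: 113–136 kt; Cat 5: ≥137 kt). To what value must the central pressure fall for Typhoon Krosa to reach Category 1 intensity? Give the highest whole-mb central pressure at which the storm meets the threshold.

979 mb

Category 1 begins at V = 64 kt.
Required ΔP = (64/6.79)^(1/0.657) = 9.426^1.522 ≈ 30.41 mb.
P_c ≤ 1010 − 30.41 = 979.59, so the highest integer P_c is 979 mb.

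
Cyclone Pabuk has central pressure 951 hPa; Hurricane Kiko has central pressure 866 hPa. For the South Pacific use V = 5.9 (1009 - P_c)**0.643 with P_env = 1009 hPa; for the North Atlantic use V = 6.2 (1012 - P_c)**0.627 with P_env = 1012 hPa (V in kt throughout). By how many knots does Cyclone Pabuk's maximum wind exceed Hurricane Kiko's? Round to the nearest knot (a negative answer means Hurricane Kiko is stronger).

-61 kt

Cyclone Pabuk: ΔP = 58; V ≈ 5.9 × 58^0.643 ≈ 80.30 kt.
Hurricane Kiko: ΔP = 146; V ≈ 6.2 × 146^0.627 ≈ 141.07 kt.
Difference ≈ 80.30 − 141.07 = -60.77 → -61 kt.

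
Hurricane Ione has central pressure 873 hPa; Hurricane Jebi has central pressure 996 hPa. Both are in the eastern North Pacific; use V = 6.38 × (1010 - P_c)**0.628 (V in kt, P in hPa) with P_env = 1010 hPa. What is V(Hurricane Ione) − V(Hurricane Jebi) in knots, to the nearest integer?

107 kt

Hurricane Ione: ΔP = 137; V ≈ 6.38 × 137^0.628 ≈ 140.18 kt.
Hurricane Jebi: ΔP = 14; V ≈ 6.38 × 14^0.628 ≈ 33.46 kt.
Difference ≈ 140.18 − 33.46 = 106.72 → 107 kt.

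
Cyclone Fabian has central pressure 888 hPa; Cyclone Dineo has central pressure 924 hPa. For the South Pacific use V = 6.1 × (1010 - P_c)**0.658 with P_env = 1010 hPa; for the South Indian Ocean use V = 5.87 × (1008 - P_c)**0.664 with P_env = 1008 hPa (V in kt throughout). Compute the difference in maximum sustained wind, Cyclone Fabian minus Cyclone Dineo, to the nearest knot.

33 kt

Cyclone Fabian: ΔP = 122; V ≈ 6.1 × 122^0.658 ≈ 143.93 kt.
Cyclone Dineo: ΔP = 84; V ≈ 5.87 × 84^0.664 ≈ 111.27 kt.
Difference ≈ 143.93 − 111.27 = 32.66 → 33 kt.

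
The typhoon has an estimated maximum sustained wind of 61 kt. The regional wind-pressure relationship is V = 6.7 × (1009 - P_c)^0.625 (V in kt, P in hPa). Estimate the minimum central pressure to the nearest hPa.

975 hPa

ΔP = (V / 6.7)^(1/0.625) = (61/6.7)^1.600.
61/6.7 = 9.104; 9.104^1.600 ≈ 34.26 hPa.
P_c = 1009 − 34.26 = 974.74 ≈ 975 hPa.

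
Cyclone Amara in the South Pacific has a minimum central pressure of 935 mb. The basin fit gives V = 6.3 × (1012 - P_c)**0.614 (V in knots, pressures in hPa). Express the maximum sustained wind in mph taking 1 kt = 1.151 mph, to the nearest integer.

ΔP = 1012 − 935 = 77 mb.
V ≈ 6.3 × 77^0.614 = 6.3 × 14.398 ≈ 90.708 kt.
90.708 × 1.151 ≈ 104.40 mph → 104 mph.

104 mph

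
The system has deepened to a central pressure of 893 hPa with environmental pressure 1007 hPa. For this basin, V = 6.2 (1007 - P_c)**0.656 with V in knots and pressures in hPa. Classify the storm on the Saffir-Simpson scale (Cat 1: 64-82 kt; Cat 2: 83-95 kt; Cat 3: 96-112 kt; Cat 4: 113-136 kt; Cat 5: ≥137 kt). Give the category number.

5

ΔP = 1007 − 893 = 114 hPa.
V ≈ 6.2 × 114^0.656 = 6.2 × 22.35 ≈ 139 kt.
139 kt falls in the Category 5 band.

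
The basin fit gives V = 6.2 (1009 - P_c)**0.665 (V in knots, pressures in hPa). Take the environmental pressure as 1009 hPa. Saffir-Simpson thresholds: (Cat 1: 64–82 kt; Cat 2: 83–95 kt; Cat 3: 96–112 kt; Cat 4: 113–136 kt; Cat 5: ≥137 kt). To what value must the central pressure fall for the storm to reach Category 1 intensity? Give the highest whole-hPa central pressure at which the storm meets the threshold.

975 hPa

Category 1 begins at V = 64 kt.
Required ΔP = (64/6.2)^(1/0.665) = 10.323^1.504 ≈ 33.46 hPa.
P_c ≤ 1009 − 33.46 = 975.54, so the highest integer P_c is 975 hPa.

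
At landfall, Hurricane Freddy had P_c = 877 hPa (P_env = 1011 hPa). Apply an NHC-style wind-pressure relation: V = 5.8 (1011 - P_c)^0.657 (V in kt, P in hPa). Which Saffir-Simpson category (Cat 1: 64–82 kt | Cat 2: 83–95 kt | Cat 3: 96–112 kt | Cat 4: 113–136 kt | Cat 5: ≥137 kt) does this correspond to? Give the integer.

5

ΔP = 1011 − 877 = 134 hPa.
V ≈ 5.8 × 134^0.657 = 5.8 × 24.98 ≈ 145 kt.
145 kt falls in the Category 5 band.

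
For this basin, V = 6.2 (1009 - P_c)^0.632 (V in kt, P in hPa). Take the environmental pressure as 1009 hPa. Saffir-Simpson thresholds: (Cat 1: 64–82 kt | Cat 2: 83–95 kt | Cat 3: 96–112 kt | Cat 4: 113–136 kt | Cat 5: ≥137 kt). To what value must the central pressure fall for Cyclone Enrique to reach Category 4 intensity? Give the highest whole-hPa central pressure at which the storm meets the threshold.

910 hPa

Category 4 begins at V = 113 kt.
Required ΔP = (113/6.2)^(1/0.632) = 18.226^1.582 ≈ 98.80 hPa.
P_c ≤ 1009 − 98.80 = 910.20, so the highest integer P_c is 910 hPa.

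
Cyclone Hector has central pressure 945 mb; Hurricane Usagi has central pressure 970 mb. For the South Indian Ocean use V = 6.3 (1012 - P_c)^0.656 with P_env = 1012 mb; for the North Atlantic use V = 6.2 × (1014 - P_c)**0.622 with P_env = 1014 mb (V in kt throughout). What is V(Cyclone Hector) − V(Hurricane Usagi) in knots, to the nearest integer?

Cyclone Hector: ΔP = 67; V ≈ 6.3 × 67^0.656 ≈ 99.37 kt.
Hurricane Usagi: ΔP = 44; V ≈ 6.2 × 44^0.622 ≈ 65.26 kt.
Difference ≈ 99.37 − 65.26 = 34.11 → 34 kt.

34 kt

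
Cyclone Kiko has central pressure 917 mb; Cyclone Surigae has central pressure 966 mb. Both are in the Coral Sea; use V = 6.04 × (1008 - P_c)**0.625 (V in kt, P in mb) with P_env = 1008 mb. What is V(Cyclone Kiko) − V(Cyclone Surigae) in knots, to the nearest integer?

39 kt

Cyclone Kiko: ΔP = 91; V ≈ 6.04 × 91^0.625 ≈ 101.26 kt.
Cyclone Surigae: ΔP = 42; V ≈ 6.04 × 42^0.625 ≈ 62.46 kt.
Difference ≈ 101.26 − 62.46 = 38.80 → 39 kt.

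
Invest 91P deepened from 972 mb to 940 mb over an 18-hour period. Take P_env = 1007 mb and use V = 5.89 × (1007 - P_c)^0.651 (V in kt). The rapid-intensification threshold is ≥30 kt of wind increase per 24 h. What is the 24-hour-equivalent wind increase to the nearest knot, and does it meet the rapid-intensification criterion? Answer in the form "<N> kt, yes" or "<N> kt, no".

42 kt, yes

V₁: ΔP = 35, V ≈ 5.89 × 35^0.651 ≈ 59.61 kt.
V₂: ΔP = 67, V ≈ 5.89 × 67^0.651 ≈ 90.97 kt.
ΔV over 18 h = 31.36 kt → 24 h equivalent = 31.36 × 24/18 ≈ 41.81 kt.
42 kt ≥ 30 kt ⇒ rapid intensification.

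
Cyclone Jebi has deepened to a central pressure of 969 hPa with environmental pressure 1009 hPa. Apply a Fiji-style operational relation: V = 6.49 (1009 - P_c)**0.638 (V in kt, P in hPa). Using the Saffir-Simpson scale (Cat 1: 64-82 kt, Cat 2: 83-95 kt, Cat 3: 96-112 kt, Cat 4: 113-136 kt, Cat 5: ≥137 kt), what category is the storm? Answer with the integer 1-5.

1

ΔP = 1009 − 969 = 40 hPa.
V ≈ 6.49 × 40^0.638 = 6.49 × 10.52 ≈ 68 kt.
68 kt falls in the Category 1 band.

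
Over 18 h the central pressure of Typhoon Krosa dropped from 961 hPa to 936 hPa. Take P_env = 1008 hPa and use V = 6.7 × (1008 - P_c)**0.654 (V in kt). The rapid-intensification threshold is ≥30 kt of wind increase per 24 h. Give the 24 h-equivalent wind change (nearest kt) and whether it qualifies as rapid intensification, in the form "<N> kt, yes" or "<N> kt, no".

36 kt, yes

V₁: ΔP = 47, V ≈ 6.7 × 47^0.654 ≈ 83.10 kt.
V₂: ΔP = 72, V ≈ 6.7 × 72^0.654 ≈ 109.84 kt.
ΔV over 18 h = 26.74 kt → 24 h equivalent = 26.74 × 24/18 ≈ 35.65 kt.
36 kt ≥ 30 kt ⇒ rapid intensification.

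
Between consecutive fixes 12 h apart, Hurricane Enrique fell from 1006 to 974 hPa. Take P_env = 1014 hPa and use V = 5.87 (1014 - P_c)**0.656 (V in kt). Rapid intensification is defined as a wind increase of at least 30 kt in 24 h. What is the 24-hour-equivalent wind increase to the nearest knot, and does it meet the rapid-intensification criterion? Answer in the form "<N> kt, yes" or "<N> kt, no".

86 kt, yes

V₁: ΔP = 8, V ≈ 5.87 × 8^0.656 ≈ 22.96 kt.
V₂: ΔP = 40, V ≈ 5.87 × 40^0.656 ≈ 66.01 kt.
ΔV over 12 h = 43.05 kt → 24 h equivalent = 43.05 × 24/12 ≈ 86.10 kt.
86 kt ≥ 30 kt ⇒ rapid intensification.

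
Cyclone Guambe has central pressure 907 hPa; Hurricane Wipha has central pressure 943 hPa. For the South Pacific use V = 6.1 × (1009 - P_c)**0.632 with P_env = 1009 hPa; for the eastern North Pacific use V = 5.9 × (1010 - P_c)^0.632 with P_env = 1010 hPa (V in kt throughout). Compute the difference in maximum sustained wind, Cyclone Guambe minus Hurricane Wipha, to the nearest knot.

Cyclone Guambe: ΔP = 102; V ≈ 6.1 × 102^0.632 ≈ 113.44 kt.
Hurricane Wipha: ΔP = 67; V ≈ 5.9 × 67^0.632 ≈ 84.13 kt.
Difference ≈ 113.44 − 84.13 = 29.31 → 29 kt.

29 kt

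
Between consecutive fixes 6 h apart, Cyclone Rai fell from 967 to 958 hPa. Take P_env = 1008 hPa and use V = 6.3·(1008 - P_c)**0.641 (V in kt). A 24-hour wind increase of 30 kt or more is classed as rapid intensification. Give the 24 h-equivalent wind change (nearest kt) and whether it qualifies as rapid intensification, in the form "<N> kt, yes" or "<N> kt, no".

37 kt, yes

V₁: ΔP = 41, V ≈ 6.3 × 41^0.641 ≈ 68.10 kt.
V₂: ΔP = 50, V ≈ 6.3 × 50^0.641 ≈ 77.34 kt.
ΔV over 6 h = 9.24 kt → 24 h equivalent = 9.24 × 24/6 ≈ 36.96 kt.
37 kt ≥ 30 kt ⇒ rapid intensification.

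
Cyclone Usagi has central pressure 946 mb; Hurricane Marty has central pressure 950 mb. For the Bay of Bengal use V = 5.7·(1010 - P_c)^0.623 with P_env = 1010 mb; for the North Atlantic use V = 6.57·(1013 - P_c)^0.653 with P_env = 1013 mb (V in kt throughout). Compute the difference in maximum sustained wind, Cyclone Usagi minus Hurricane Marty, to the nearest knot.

-22 kt

Cyclone Usagi: ΔP = 64; V ≈ 5.7 × 64^0.623 ≈ 76.05 kt.
Hurricane Marty: ΔP = 63; V ≈ 6.57 × 63^0.653 ≈ 98.30 kt.
Difference ≈ 76.05 − 98.30 = -22.25 → -22 kt.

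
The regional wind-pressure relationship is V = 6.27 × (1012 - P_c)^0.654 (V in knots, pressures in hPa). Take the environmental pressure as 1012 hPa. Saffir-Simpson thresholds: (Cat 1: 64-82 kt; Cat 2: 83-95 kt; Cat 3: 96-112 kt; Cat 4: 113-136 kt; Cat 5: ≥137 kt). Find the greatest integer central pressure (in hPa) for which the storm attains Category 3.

947 hPa

Category 3 begins at V = 96 kt.
Required ΔP = (96/6.27)^(1/0.654) = 15.311^1.529 ≈ 64.85 hPa.
P_c ≤ 1012 − 64.85 = 947.15, so the highest integer P_c is 947 hPa.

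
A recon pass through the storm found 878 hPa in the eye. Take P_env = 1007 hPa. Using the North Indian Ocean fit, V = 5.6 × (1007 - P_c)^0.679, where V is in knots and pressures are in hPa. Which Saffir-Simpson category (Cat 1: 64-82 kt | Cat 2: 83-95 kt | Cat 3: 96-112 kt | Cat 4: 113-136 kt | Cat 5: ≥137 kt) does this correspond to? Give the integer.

ΔP = 1007 − 878 = 129 hPa.
V ≈ 5.6 × 129^0.679 = 5.6 × 27.11 ≈ 152 kt.
152 kt falls in the Category 5 band.

5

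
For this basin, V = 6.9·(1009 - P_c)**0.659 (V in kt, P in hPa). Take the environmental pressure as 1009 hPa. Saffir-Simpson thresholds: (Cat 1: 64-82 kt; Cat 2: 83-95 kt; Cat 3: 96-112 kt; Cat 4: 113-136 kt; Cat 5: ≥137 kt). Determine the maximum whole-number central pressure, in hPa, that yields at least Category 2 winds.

965 hPa

Category 2 begins at V = 83 kt.
Required ΔP = (83/6.9)^(1/0.659) = 12.029^1.517 ≈ 43.57 hPa.
P_c ≤ 1009 − 43.57 = 965.43, so the highest integer P_c is 965 hPa.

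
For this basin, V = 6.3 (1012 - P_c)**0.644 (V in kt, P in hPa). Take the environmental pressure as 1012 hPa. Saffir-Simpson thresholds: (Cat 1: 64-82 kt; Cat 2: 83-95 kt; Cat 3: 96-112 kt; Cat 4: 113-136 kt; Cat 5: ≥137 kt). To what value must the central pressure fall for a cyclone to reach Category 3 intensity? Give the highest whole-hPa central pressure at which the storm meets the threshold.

Category 3 begins at V = 96 kt.
Required ΔP = (96/6.3)^(1/0.644) = 15.238^1.553 ≈ 68.68 hPa.
P_c ≤ 1012 − 68.68 = 943.32, so the highest integer P_c is 943 hPa.

943 hPa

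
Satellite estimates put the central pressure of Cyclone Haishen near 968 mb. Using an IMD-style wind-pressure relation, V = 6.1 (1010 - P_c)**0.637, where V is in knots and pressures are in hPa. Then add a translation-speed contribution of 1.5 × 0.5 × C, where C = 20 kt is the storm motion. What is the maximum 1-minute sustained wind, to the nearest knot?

81 kt

ΔP = 1010 − 968 = 42 mb.
42^0.637 ≈ 10.815.
V ≈ 6.1 × 10.815 ≈ 66.0 kt.
Translation term: 1.5 × 0.5 × 20 = 15 kt.
Corrected V ≈ 81 kt → 81 kt.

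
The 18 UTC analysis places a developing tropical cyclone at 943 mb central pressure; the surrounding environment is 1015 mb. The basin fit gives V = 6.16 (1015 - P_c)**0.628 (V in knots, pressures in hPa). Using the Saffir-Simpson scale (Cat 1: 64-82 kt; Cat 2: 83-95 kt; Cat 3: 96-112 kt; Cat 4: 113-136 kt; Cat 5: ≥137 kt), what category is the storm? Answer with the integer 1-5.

ΔP = 1015 − 943 = 72 mb.
V ≈ 6.16 × 72^0.628 = 6.16 × 14.67 ≈ 90 kt.
90 kt falls in the Category 2 band.

2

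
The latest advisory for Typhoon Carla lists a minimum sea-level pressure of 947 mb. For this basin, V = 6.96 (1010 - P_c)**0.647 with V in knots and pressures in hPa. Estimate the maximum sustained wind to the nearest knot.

ΔP = 1010 − 947 = 63 mb.
63^0.647 ≈ 14.594.
V ≈ 6.96 × 14.594 ≈ 101.6 kt.

102 kt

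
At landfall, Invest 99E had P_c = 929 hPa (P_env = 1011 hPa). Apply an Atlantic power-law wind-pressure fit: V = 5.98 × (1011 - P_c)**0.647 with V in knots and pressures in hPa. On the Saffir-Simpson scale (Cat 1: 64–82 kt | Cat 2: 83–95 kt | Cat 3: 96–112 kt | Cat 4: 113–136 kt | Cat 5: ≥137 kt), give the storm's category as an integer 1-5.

ΔP = 1011 − 929 = 82 hPa.
V ≈ 5.98 × 82^0.647 = 5.98 × 17.31 ≈ 103 kt.
103 kt falls in the Category 3 band.

3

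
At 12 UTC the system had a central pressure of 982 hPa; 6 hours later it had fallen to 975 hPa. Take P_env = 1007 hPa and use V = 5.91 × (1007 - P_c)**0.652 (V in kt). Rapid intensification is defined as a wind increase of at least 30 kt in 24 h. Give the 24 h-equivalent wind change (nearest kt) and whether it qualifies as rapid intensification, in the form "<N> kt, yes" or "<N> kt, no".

V₁: ΔP = 25, V ≈ 5.91 × 25^0.652 ≈ 48.20 kt.
V₂: ΔP = 32, V ≈ 5.91 × 32^0.652 ≈ 56.62 kt.
ΔV over 6 h = 8.42 kt → 24 h equivalent = 8.42 × 24/6 ≈ 33.68 kt.
34 kt ≥ 30 kt ⇒ rapid intensification.

34 kt, yes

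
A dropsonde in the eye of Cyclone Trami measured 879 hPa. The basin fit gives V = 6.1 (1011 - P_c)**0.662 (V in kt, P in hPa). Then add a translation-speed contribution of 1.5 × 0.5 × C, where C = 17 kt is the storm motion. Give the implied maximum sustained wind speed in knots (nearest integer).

167 kt

ΔP = 1011 − 879 = 132 hPa.
132^0.662 ≈ 25.341.
V ≈ 6.1 × 25.341 ≈ 154.6 kt.
Translation term: 1.5 × 0.5 × 17 = 12.75 kt.
Corrected V ≈ 167.35 kt → 167 kt.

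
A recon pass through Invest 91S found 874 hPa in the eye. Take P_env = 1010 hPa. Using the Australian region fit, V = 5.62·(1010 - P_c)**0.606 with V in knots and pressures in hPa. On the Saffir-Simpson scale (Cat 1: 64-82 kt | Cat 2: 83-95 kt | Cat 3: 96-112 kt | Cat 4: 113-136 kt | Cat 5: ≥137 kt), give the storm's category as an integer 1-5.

ΔP = 1010 − 874 = 136 hPa.
V ≈ 5.62 × 136^0.606 = 5.62 × 19.63 ≈ 110 kt.
110 kt falls in the Category 3 band.

3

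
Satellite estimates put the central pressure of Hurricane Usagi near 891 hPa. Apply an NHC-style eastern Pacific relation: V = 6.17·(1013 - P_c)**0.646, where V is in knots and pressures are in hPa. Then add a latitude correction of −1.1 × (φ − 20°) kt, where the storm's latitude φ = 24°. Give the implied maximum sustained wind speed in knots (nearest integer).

ΔP = 1013 − 891 = 122 hPa.
122^0.646 ≈ 22.273.
V ≈ 6.17 × 22.273 ≈ 137.4 kt.
Latitude correction: −1.1 × (24 − 20) = -4.4 kt.
Corrected V ≈ 133 kt → 133 kt.

133 kt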